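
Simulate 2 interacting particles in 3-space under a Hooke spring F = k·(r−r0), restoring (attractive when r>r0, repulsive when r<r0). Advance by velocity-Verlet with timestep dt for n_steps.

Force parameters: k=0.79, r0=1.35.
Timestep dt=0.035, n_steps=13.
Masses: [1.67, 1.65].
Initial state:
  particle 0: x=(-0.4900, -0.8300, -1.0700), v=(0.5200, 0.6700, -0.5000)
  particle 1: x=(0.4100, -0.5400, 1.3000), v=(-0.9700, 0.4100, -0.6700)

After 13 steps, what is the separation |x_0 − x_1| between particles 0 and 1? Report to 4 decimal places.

step 0: x0=(-0.4900, -0.8300, -1.0700) x1=(0.4100, -0.5400, 1.3000)
step 1: x0=(-0.4717, -0.8065, -1.0872) x1=(0.3759, -0.5257, 1.2762)
step 2: x0=(-0.4531, -0.7829, -1.1037) x1=(0.3416, -0.5115, 1.2518)
step 3: x0=(-0.4344, -0.7593, -1.1196) x1=(0.3071, -0.4973, 1.2267)
step 4: x0=(-0.4154, -0.7356, -1.1349) x1=(0.2724, -0.4832, 1.2011)
step 5: x0=(-0.3963, -0.7118, -1.1496) x1=(0.2375, -0.4692, 1.1748)
step 6: x0=(-0.3770, -0.6880, -1.1637) x1=(0.2024, -0.4552, 1.1479)
step 7: x0=(-0.3575, -0.6641, -1.1772) x1=(0.1672, -0.4413, 1.1204)
step 8: x0=(-0.3379, -0.6402, -1.1901) x1=(0.1319, -0.4275, 1.0923)
step 9: x0=(-0.3183, -0.6162, -1.2025) x1=(0.0964, -0.4137, 1.0637)
step 10: x0=(-0.2985, -0.5921, -1.2143) x1=(0.0608, -0.3999, 1.0345)
step 11: x0=(-0.2786, -0.5680, -1.2256) x1=(0.0252, -0.3862, 1.0047)
step 12: x0=(-0.2586, -0.5439, -1.2364) x1=(-0.0105, -0.3726, 0.9745)
step 13: x0=(-0.2386, -0.5197, -1.2467) x1=(-0.0463, -0.3590, 0.9437)

2.2047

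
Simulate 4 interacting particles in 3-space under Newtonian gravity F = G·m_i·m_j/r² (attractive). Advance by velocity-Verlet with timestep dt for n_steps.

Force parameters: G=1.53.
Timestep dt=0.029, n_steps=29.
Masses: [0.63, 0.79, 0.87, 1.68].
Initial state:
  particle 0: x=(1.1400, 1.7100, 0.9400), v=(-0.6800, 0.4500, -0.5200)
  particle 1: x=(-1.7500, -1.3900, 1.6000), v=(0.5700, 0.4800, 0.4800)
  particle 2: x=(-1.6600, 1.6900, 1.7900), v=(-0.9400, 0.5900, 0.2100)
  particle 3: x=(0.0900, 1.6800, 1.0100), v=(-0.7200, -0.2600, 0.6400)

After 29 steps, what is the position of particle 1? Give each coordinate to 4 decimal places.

(-1.2235, -0.8450, 1.9854)

step 0: x0=(1.1400, 1.7100, 0.9400) x1=(-1.7500, -1.3900, 1.6000) x2=(-1.6600, 1.6900, 1.7900) x3=(0.0900, 1.6800, 1.0100)
step 1: x0=(1.1192, 1.7230, 0.9250) x1=(-1.7334, -1.3759, 1.6139) x2=(-1.6869, 1.7071, 1.7960) x3=(0.0693, 1.6724, 1.0286)
step 2: x0=(1.0964, 1.7359, 0.9103) x1=(-1.7167, -1.3616, 1.6278) x2=(-1.7133, 1.7240, 1.8016) x3=(0.0491, 1.6649, 1.0473)
step 3: x0=(1.0714, 1.7486, 0.8958) x1=(-1.6999, -1.3469, 1.6416) x2=(-1.7390, 1.7408, 1.8071) x3=(0.0292, 1.6573, 1.0660)
step 4: x0=(1.0445, 1.7611, 0.8817) x1=(-1.6830, -1.3320, 1.6555) x2=(-1.7640, 1.7575, 1.8122) x3=(0.0097, 1.6497, 1.0847)
step 5: x0=(1.0154, 1.7733, 0.8680) x1=(-1.6659, -1.3167, 1.6692) x2=(-1.7884, 1.7740, 1.8171) x3=(-0.0094, 1.6421, 1.1034)
step 6: x0=(0.9844, 1.7853, 0.8548) x1=(-1.6487, -1.3012, 1.6830) x2=(-1.8122, 1.7904, 1.8218) x3=(-0.0281, 1.6345, 1.1221)
step 7: x0=(0.9514, 1.7969, 0.8422) x1=(-1.6315, -1.2853, 1.6967) x2=(-1.8354, 1.8067, 1.8262) x3=(-0.0465, 1.6271, 1.1407)
step 8: x0=(0.9163, 1.8082, 0.8301) x1=(-1.6141, -1.2691, 1.7104) x2=(-1.8579, 1.8228, 1.8303) x3=(-0.0645, 1.6196, 1.1593)
step 9: x0=(0.8793, 1.8191, 0.8187) x1=(-1.5966, -1.2526, 1.7240) x2=(-1.8798, 1.8387, 1.8342) x3=(-0.0821, 1.6123, 1.1777)
step 10: x0=(0.8403, 1.8295, 0.8081) x1=(-1.5790, -1.2357, 1.7376) x2=(-1.9010, 1.8544, 1.8379) x3=(-0.0994, 1.6051, 1.1960)
step 11: x0=(0.7994, 1.8395, 0.7982) x1=(-1.5613, -1.2185, 1.7512) x2=(-1.9216, 1.8700, 1.8414) x3=(-0.1163, 1.5980, 1.2141)
step 12: x0=(0.7565, 1.8490, 0.7893) x1=(-1.5434, -1.2010, 1.7647) x2=(-1.9416, 1.8854, 1.8446) x3=(-0.1329, 1.5910, 1.2320)
step 13: x0=(0.7116, 1.8579, 0.7812) x1=(-1.5255, -1.1832, 1.7782) x2=(-1.9609, 1.9006, 1.8476) x3=(-0.1492, 1.5841, 1.2498)
step 14: x0=(0.6649, 1.8661, 0.7742) x1=(-1.5074, -1.1650, 1.7916) x2=(-1.9796, 1.9155, 1.8504) x3=(-0.1651, 1.5775, 1.2672)
step 15: x0=(0.6162, 1.8738, 0.7684) x1=(-1.4893, -1.1464, 1.8050) x2=(-1.9976, 1.9303, 1.8530) x3=(-0.1806, 1.5710, 1.2844)
step 16: x0=(0.5656, 1.8807, 0.7637) x1=(-1.4710, -1.1275, 1.8183) x2=(-2.0150, 1.9449, 1.8553) x3=(-0.1959, 1.5647, 1.3013)
step 17: x0=(0.5131, 1.8868, 0.7603) x1=(-1.4526, -1.1082, 1.8316) x2=(-2.0317, 1.9592, 1.8575) x3=(-0.2108, 1.5587, 1.3178)
step 18: x0=(0.4587, 1.8921, 0.7583) x1=(-1.4341, -1.0885, 1.8448) x2=(-2.0477, 1.9734, 1.8595) x3=(-0.2254, 1.5529, 1.3339)
step 19: x0=(0.4024, 1.8965, 0.7578) x1=(-1.4155, -1.0684, 1.8579) x2=(-2.0631, 1.9873, 1.8612) x3=(-0.2397, 1.5473, 1.3496)
step 20: x0=(0.3444, 1.9000, 0.7590) x1=(-1.3968, -1.0480, 1.8710) x2=(-2.0779, 2.0009, 1.8628) x3=(-0.2537, 1.5421, 1.3648)
step 21: x0=(0.2844, 1.9024, 0.7618) x1=(-1.3779, -1.0272, 1.8840) x2=(-2.0920, 2.0143, 1.8642) x3=(-0.2674, 1.5372, 1.3795)
step 22: x0=(0.2227, 1.9037, 0.7666) x1=(-1.3590, -1.0059, 1.8970) x2=(-2.1054, 2.0275, 1.8653) x3=(-0.2809, 1.5327, 1.3936)
step 23: x0=(0.1593, 1.9037, 0.7735) x1=(-1.3400, -0.9842, 1.9099) x2=(-2.1181, 2.0404, 1.8663) x3=(-0.2940, 1.5286, 1.4071)
step 24: x0=(0.0941, 1.9025, 0.7825) x1=(-1.3208, -0.9621, 1.9227) x2=(-2.1302, 2.0531, 1.8671) x3=(-0.3070, 1.5248, 1.4199)
step 25: x0=(0.0273, 1.8998, 0.7940) x1=(-1.3016, -0.9396, 1.9354) x2=(-2.1416, 2.0655, 1.8678) x3=(-0.3197, 1.5216, 1.4319)
step 26: x0=(-0.0411, 1.8956, 0.8081) x1=(-1.2822, -0.9167, 1.9481) x2=(-2.1523, 2.0776, 1.8682) x3=(-0.3322, 1.5188, 1.4430)
step 27: x0=(-0.1110, 1.8897, 0.8251) x1=(-1.2627, -0.8932, 1.9606) x2=(-2.1623, 2.0895, 1.8684) x3=(-0.3446, 1.5167, 1.4532)
step 28: x0=(-0.1822, 1.8819, 0.8452) x1=(-1.2432, -0.8693, 1.9731) x2=(-2.1717, 2.1011, 1.8685) x3=(-0.3569, 1.5151, 1.4624)
step 29: x0=(-0.2546, 1.8721, 0.8687) x1=(-1.2235, -0.8450, 1.9854) x2=(-2.1803, 2.1124, 1.8684) x3=(-0.3691, 1.5143, 1.4704)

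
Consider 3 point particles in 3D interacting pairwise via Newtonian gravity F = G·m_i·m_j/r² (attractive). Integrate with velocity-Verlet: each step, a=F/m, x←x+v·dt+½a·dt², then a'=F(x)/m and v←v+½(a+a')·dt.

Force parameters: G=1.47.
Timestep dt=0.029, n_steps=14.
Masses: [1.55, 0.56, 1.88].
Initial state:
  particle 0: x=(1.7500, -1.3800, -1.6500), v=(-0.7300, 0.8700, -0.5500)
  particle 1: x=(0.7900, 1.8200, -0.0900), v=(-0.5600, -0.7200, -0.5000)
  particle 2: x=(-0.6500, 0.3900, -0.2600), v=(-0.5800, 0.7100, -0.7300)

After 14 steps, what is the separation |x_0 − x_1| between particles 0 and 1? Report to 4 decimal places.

step 0: x0=(1.7500, -1.3800, -1.6500) x1=(0.7900, 1.8200, -0.0900) x2=(-0.6500, 0.3900, -0.2600)
step 1: x0=(1.7287, -1.3547, -1.6659) x1=(0.7736, 1.7989, -0.1046) x2=(-0.6667, 0.4106, -0.2812)
step 2: x0=(1.7073, -1.3292, -1.6817) x1=(0.7568, 1.7772, -0.1192) x2=(-0.6831, 0.4312, -0.3025)
step 3: x0=(1.6857, -1.3036, -1.6973) x1=(0.7396, 1.7550, -0.1340) x2=(-0.6993, 0.4519, -0.3238)
step 4: x0=(1.6639, -1.2778, -1.7129) x1=(0.7220, 1.7323, -0.1489) x2=(-0.7152, 0.4725, -0.3452)
step 5: x0=(1.6420, -1.2518, -1.7283) x1=(0.7040, 1.7090, -0.1640) x2=(-0.7309, 0.4932, -0.3666)
step 6: x0=(1.6199, -1.2257, -1.7436) x1=(0.6855, 1.6852, -0.1791) x2=(-0.7463, 0.5140, -0.3881)
step 7: x0=(1.5976, -1.1994, -1.7588) x1=(0.6665, 1.6608, -0.1945) x2=(-0.7613, 0.5347, -0.4096)
step 8: x0=(1.5751, -1.1729, -1.7739) x1=(0.6471, 1.6358, -0.2100) x2=(-0.7761, 0.5555, -0.4312)
step 9: x0=(1.5524, -1.1463, -1.7889) x1=(0.6271, 1.6103, -0.2256) x2=(-0.7906, 0.5763, -0.4529)
step 10: x0=(1.5296, -1.1195, -1.8037) x1=(0.6066, 1.5842, -0.2415) x2=(-0.8048, 0.5971, -0.4746)
step 11: x0=(1.5065, -1.0925, -1.8184) x1=(0.5855, 1.5575, -0.2575) x2=(-0.8186, 0.6180, -0.4963)
step 12: x0=(1.4833, -1.0653, -1.8330) x1=(0.5639, 1.5302, -0.2737) x2=(-0.8321, 0.6389, -0.5181)
step 13: x0=(1.4599, -1.0379, -1.8474) x1=(0.5415, 1.5023, -0.2902) x2=(-0.8453, 0.6598, -0.5399)
step 14: x0=(1.4363, -1.0104, -1.8617) x1=(0.5185, 1.4738, -0.3068) x2=(-0.8581, 0.6808, -0.5618)

3.0710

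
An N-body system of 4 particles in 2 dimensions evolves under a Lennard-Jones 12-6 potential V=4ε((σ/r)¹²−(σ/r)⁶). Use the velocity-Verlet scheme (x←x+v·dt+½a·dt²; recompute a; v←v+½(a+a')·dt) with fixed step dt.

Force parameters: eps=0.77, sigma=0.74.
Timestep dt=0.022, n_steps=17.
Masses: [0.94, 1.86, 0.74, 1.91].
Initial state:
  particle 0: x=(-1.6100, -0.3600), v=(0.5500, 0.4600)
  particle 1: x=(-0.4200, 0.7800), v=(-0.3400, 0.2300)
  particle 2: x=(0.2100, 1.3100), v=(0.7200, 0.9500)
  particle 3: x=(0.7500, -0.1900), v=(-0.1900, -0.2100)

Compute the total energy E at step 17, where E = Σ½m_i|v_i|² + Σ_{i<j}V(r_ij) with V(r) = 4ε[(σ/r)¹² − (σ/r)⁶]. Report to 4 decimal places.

0.1383

step 0: x0=(-1.6100, -0.3600) x1=(-0.4200, 0.7800) x2=(0.2100, 1.3100) x3=(0.7500, -0.1900)
step 1: x0=(-1.5979, -0.3499) x1=(-0.4275, 0.7850) x2=(0.2260, 1.3310) x3=(0.7458, -0.1946)
step 2: x0=(-1.5857, -0.3397) x1=(-0.4348, 0.7901) x2=(0.2414, 1.3514) x3=(0.7416, -0.1991)
step 3: x0=(-1.5735, -0.3295) x1=(-0.4416, 0.7956) x2=(0.2557, 1.3708) x3=(0.7373, -0.2036)
step 4: x0=(-1.5613, -0.3192) x1=(-0.4480, 0.8014) x2=(0.2688, 1.3892) x3=(0.7330, -0.2081)
step 5: x0=(-1.5490, -0.3089) x1=(-0.4538, 0.8076) x2=(0.2807, 1.4064) x3=(0.7286, -0.2125)
step 6: x0=(-1.5366, -0.2986) x1=(-0.4591, 0.8142) x2=(0.2913, 1.4226) x3=(0.7242, -0.2169)
step 7: x0=(-1.5242, -0.2882) x1=(-0.4640, 0.8211) x2=(0.3008, 1.4378) x3=(0.7198, -0.2212)
step 8: x0=(-1.5117, -0.2777) x1=(-0.4684, 0.8283) x2=(0.3091, 1.4521) x3=(0.7154, -0.2255)
step 9: x0=(-1.4992, -0.2672) x1=(-0.4724, 0.8357) x2=(0.3165, 1.4655) x3=(0.7109, -0.2297)
step 10: x0=(-1.4866, -0.2566) x1=(-0.4760, 0.8435) x2=(0.3228, 1.4780) x3=(0.7064, -0.2340)
step 11: x0=(-1.4739, -0.2459) x1=(-0.4793, 0.8515) x2=(0.3282, 1.4898) x3=(0.7019, -0.2381)
step 12: x0=(-1.4611, -0.2352) x1=(-0.4822, 0.8597) x2=(0.3326, 1.5007) x3=(0.6973, -0.2423)
step 13: x0=(-1.4483, -0.2244) x1=(-0.4847, 0.8681) x2=(0.3362, 1.5110) x3=(0.6927, -0.2464)
step 14: x0=(-1.4354, -0.2135) x1=(-0.4870, 0.8768) x2=(0.3389, 1.5205) x3=(0.6881, -0.2505)
step 15: x0=(-1.4224, -0.2025) x1=(-0.4889, 0.8856) x2=(0.3408, 1.5293) x3=(0.6835, -0.2546)
step 16: x0=(-1.4093, -0.1914) x1=(-0.4905, 0.8947) x2=(0.3418, 1.5375) x3=(0.6788, -0.2586)
step 17: x0=(-1.3962, -0.1803) x1=(-0.4918, 0.9039) x2=(0.3420, 1.5449) x3=(0.6742, -0.2626)
step 0 velocities: v0=(0.5500, 0.4600) v1=(-0.3400, 0.2300) v2=(0.7200, 0.9500) v3=(-0.1900, -0.2100)
step 0: KE=1.0007, PE=-0.8688, E=0.1318
step 17 velocities: v0=(0.6010, 0.5102) v1=(-0.0516, 0.4245) v2=(-0.0100, 0.3239) v3=(-0.2131, -0.1816)
step 17: KE=0.5759, PE=-0.4376, E=0.1383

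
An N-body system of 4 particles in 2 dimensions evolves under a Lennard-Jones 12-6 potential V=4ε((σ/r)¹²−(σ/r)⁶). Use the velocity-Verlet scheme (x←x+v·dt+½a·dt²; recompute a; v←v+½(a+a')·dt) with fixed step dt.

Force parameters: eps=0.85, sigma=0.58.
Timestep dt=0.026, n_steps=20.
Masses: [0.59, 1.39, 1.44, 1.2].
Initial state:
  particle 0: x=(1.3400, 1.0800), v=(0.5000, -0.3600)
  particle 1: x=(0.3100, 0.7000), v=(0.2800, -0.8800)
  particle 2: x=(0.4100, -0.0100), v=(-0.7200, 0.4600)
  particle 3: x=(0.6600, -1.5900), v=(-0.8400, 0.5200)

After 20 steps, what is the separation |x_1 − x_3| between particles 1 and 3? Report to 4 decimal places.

step 0: x0=(1.3400, 1.0800) x1=(0.3100, 0.7000) x2=(0.4100, -0.0100) x3=(0.6600, -1.5900)
step 1: x0=(1.3528, 1.0705) x1=(0.3175, 0.6763) x2=(0.3912, 0.0028) x3=(0.6382, -1.5765)
step 2: x0=(1.3651, 1.0609) x1=(0.3253, 0.6515) x2=(0.3722, 0.0167) x3=(0.6163, -1.5629)
step 3: x0=(1.3770, 1.0510) x1=(0.3331, 0.6280) x2=(0.3534, 0.0295) x3=(0.5945, -1.5494)
step 4: x0=(1.3885, 1.0410) x1=(0.3408, 0.6134) x2=(0.3349, 0.0336) x3=(0.5726, -1.5358)
step 5: x0=(1.3997, 1.0307) x1=(0.3488, 0.6161) x2=(0.3163, 0.0212) x3=(0.5508, -1.5222)
step 6: x0=(1.4105, 1.0203) x1=(0.3575, 0.6288) x2=(0.2971, -0.0009) x3=(0.5289, -1.5086)
step 7: x0=(1.4208, 1.0098) x1=(0.3665, 0.6433) x2=(0.2778, -0.0246) x3=(0.5071, -1.4949)
step 8: x0=(1.4308, 0.9990) x1=(0.3755, 0.6567) x2=(0.2587, -0.0472) x3=(0.4852, -1.4812)
step 9: x0=(1.4404, 0.9882) x1=(0.3845, 0.6685) x2=(0.2398, -0.0683) x3=(0.4633, -1.4675)
step 10: x0=(1.4495, 0.9771) x1=(0.3932, 0.6788) x2=(0.2213, -0.0878) x3=(0.4415, -1.4538)
step 11: x0=(1.4581, 0.9660) x1=(0.4019, 0.6877) x2=(0.2030, -0.1061) x3=(0.4196, -1.4400)
step 12: x0=(1.4663, 0.9547) x1=(0.4105, 0.6957) x2=(0.1851, -0.1234) x3=(0.3977, -1.4261)
step 13: x0=(1.4740, 0.9432) x1=(0.4190, 0.7027) x2=(0.1674, -0.1398) x3=(0.3758, -1.4122)
step 14: x0=(1.4813, 0.9317) x1=(0.4275, 0.7090) x2=(0.1499, -0.1555) x3=(0.3539, -1.3982)
step 15: x0=(1.4880, 0.9200) x1=(0.4360, 0.7148) x2=(0.1327, -0.1707) x3=(0.3320, -1.3841)
step 16: x0=(1.4942, 0.9082) x1=(0.4445, 0.7201) x2=(0.1156, -0.1855) x3=(0.3100, -1.3699)
step 17: x0=(1.4998, 0.8963) x1=(0.4531, 0.7251) x2=(0.0987, -0.2000) x3=(0.2881, -1.3556)
step 18: x0=(1.5049, 0.8843) x1=(0.4618, 0.7297) x2=(0.0819, -0.2143) x3=(0.2661, -1.3412)
step 19: x0=(1.5094, 0.8722) x1=(0.4707, 0.7340) x2=(0.0653, -0.2284) x3=(0.2441, -1.3266)
step 20: x0=(1.5133, 0.8601) x1=(0.4797, 0.7382) x2=(0.0488, -0.2425) x3=(0.2220, -1.3118)

2.0661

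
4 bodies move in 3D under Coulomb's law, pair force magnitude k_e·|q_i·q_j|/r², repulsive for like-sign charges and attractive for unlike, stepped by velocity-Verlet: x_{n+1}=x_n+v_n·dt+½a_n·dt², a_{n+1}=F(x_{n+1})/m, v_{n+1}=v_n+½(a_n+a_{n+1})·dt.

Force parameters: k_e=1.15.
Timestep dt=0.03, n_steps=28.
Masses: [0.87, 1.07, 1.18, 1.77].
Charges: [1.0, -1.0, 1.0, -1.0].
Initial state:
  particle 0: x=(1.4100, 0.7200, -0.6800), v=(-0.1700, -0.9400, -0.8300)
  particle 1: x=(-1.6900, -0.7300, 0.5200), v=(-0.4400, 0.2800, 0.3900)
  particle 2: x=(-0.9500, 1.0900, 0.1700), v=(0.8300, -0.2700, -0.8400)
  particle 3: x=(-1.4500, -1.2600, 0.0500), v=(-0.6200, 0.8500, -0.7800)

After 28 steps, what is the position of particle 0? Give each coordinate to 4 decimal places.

step 0: x0=(1.4100, 0.7200, -0.6800) x1=(-1.6900, -0.7300, 0.5200) x2=(-0.9500, 1.0900, 0.1700) x3=(-1.4500, -1.2600, 0.0500)
step 1: x0=(1.4049, 0.6917, -0.7049) x1=(-1.7034, -0.7209, 0.5322) x2=(-0.9252, 1.0817, 0.1448) x3=(-1.4684, -1.2348, 0.0263)
step 2: x0=(1.3998, 0.6634, -0.7298) x1=(-1.7172, -0.7103, 0.5455) x2=(-0.9007, 1.0731, 0.1198) x3=(-1.4864, -1.2102, 0.0019)
step 3: x0=(1.3948, 0.6349, -0.7548) x1=(-1.7313, -0.6985, 0.5598) x2=(-0.8764, 1.0642, 0.0948) x3=(-1.5041, -1.1861, -0.0232)
step 4: x0=(1.3898, 0.6063, -0.7797) x1=(-1.7456, -0.6855, 0.5752) x2=(-0.8524, 1.0550, 0.0699) x3=(-1.5214, -1.1624, -0.0490)
step 5: x0=(1.3848, 0.5775, -0.8047) x1=(-1.7602, -0.6715, 0.5915) x2=(-0.8287, 1.0455, 0.0451) x3=(-1.5385, -1.1391, -0.0755)
step 6: x0=(1.3798, 0.5487, -0.8297) x1=(-1.7750, -0.6564, 0.6089) x2=(-0.8053, 1.0356, 0.0204) x3=(-1.5552, -1.1161, -0.1026)
step 7: x0=(1.3749, 0.5197, -0.8547) x1=(-1.7899, -0.6405, 0.6272) x2=(-0.7821, 1.0254, -0.0042) x3=(-1.5717, -1.0934, -0.1304)
step 8: x0=(1.3699, 0.4906, -0.8797) x1=(-1.8049, -0.6238, 0.6464) x2=(-0.7593, 1.0150, -0.0287) x3=(-1.5879, -1.0709, -0.1587)
step 9: x0=(1.3651, 0.4614, -0.9047) x1=(-1.8200, -0.6064, 0.6664) x2=(-0.7367, 1.0042, -0.0531) x3=(-1.6038, -1.0486, -0.1876)
step 10: x0=(1.3602, 0.4321, -0.9298) x1=(-1.8352, -0.5883, 0.6871) x2=(-0.7145, 0.9932, -0.0773) x3=(-1.6196, -1.0265, -0.2170)
step 11: x0=(1.3554, 0.4027, -0.9549) x1=(-1.8503, -0.5697, 0.7086) x2=(-0.6927, 0.9819, -0.1015) x3=(-1.6351, -1.0044, -0.2469)
step 12: x0=(1.3506, 0.3731, -0.9800) x1=(-1.8655, -0.5505, 0.7306) x2=(-0.6711, 0.9703, -0.1255) x3=(-1.6505, -0.9824, -0.2773)
step 13: x0=(1.3459, 0.3434, -1.0051) x1=(-1.8806, -0.5308, 0.7533) x2=(-0.6499, 0.9585, -0.1493) x3=(-1.6656, -0.9605, -0.3081)
step 14: x0=(1.3412, 0.3136, -1.0303) x1=(-1.8957, -0.5108, 0.7765) x2=(-0.6291, 0.9464, -0.1731) x3=(-1.6806, -0.9386, -0.3393)
step 15: x0=(1.3365, 0.2836, -1.0555) x1=(-1.9107, -0.4903, 0.8001) x2=(-0.6086, 0.9341, -0.1967) x3=(-1.6954, -0.9167, -0.3708)
step 16: x0=(1.3319, 0.2536, -1.0807) x1=(-1.9256, -0.4695, 0.8242) x2=(-0.5885, 0.9215, -0.2201) x3=(-1.7100, -0.8948, -0.4027)
step 17: x0=(1.3274, 0.2234, -1.1059) x1=(-1.9404, -0.4484, 0.8487) x2=(-0.5687, 0.9088, -0.2435) x3=(-1.7245, -0.8729, -0.4349)
step 18: x0=(1.3228, 0.1931, -1.1312) x1=(-1.9552, -0.4270, 0.8736) x2=(-0.5493, 0.8958, -0.2666) x3=(-1.7388, -0.8510, -0.4674)
step 19: x0=(1.3184, 0.1626, -1.1566) x1=(-1.9698, -0.4053, 0.8987) x2=(-0.5303, 0.8826, -0.2897) x3=(-1.7529, -0.8290, -0.5002)
step 20: x0=(1.3140, 0.1320, -1.1819) x1=(-1.9843, -0.3833, 0.9242) x2=(-0.5117, 0.8692, -0.3126) x3=(-1.7668, -0.8070, -0.5332)
step 21: x0=(1.3096, 0.1013, -1.2073) x1=(-1.9987, -0.3612, 0.9499) x2=(-0.4934, 0.8556, -0.3353) x3=(-1.7806, -0.7849, -0.5665)
step 22: x0=(1.3053, 0.0705, -1.2328) x1=(-2.0130, -0.3388, 0.9758) x2=(-0.4756, 0.8419, -0.3579) x3=(-1.7942, -0.7628, -0.6000)
step 23: x0=(1.3010, 0.0395, -1.2583) x1=(-2.0272, -0.3163, 1.0020) x2=(-0.4581, 0.8279, -0.3804) x3=(-1.8077, -0.7406, -0.6336)
step 24: x0=(1.2968, 0.0084, -1.2838) x1=(-2.0413, -0.2936, 1.0283) x2=(-0.4410, 0.8139, -0.4027) x3=(-1.8210, -0.7184, -0.6675)
step 25: x0=(1.2926, -0.0228, -1.3094) x1=(-2.0553, -0.2707, 1.0548) x2=(-0.4244, 0.7997, -0.4248) x3=(-1.8341, -0.6961, -0.7015)
step 26: x0=(1.2885, -0.0542, -1.3351) x1=(-2.0691, -0.2477, 1.0815) x2=(-0.4081, 0.7853, -0.4469) x3=(-1.8471, -0.6737, -0.7357)
step 27: x0=(1.2845, -0.0857, -1.3608) x1=(-2.0828, -0.2246, 1.1083) x2=(-0.3922, 0.7709, -0.4687) x3=(-1.8598, -0.6512, -0.7701)
step 28: x0=(1.2805, -0.1173, -1.3865) x1=(-2.0964, -0.2013, 1.1352) x2=(-0.3767, 0.7563, -0.4905) x3=(-1.8725, -0.6287, -0.8046)

(1.2805, -0.1173, -1.3865)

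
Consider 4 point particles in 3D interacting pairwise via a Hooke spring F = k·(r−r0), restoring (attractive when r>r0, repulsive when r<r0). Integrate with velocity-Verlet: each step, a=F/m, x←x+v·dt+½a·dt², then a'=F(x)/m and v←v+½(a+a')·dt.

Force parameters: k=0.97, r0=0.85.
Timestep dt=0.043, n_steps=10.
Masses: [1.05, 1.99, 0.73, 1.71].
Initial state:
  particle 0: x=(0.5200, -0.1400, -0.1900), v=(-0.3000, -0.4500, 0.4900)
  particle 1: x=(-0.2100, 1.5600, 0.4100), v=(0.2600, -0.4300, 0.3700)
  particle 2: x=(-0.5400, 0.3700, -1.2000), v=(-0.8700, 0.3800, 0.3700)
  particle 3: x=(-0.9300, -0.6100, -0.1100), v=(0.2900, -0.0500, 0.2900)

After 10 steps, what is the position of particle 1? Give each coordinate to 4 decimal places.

(-0.1143, 1.2489, 0.5007)

step 0: x0=(0.5200, -0.1400, -0.1900) x1=(-0.2100, 1.5600, 0.4100) x2=(-0.5400, 0.3700, -1.2000) x3=(-0.9300, -0.6100, -0.1100)
step 1: x0=(0.5058, -0.1585, -0.1690) x1=(-0.1989, 1.5401, 0.4252) x2=(-0.5768, 0.3864, -1.1818) x3=(-0.9169, -0.6111, -0.0976)
step 2: x0=(0.4890, -0.1753, -0.1482) x1=(-0.1881, 1.5176, 0.4389) x2=(-0.6122, 0.4027, -1.1590) x3=(-0.9024, -0.6101, -0.0854)
step 3: x0=(0.4697, -0.1903, -0.1276) x1=(-0.1776, 1.4924, 0.4513) x2=(-0.6460, 0.4188, -1.1316) x3=(-0.8868, -0.6070, -0.0734)
step 4: x0=(0.4480, -0.2036, -0.1072) x1=(-0.1674, 1.4647, 0.4622) x2=(-0.6782, 0.4347, -1.0997) x3=(-0.8700, -0.6019, -0.0615)
step 5: x0=(0.4238, -0.2150, -0.0871) x1=(-0.1575, 1.4344, 0.4718) x2=(-0.7085, 0.4501, -1.0635) x3=(-0.8522, -0.5949, -0.0498)
step 6: x0=(0.3975, -0.2246, -0.0672) x1=(-0.1480, 1.4017, 0.4800) x2=(-0.7368, 0.4650, -1.0229) x3=(-0.8333, -0.5859, -0.0382)
step 7: x0=(0.3690, -0.2324, -0.0476) x1=(-0.1389, 1.3668, 0.4870) x2=(-0.7632, 0.4793, -0.9782) x3=(-0.8136, -0.5751, -0.0267)
step 8: x0=(0.3385, -0.2383, -0.0283) x1=(-0.1303, 1.3296, 0.4927) x2=(-0.7874, 0.4929, -0.9295) x3=(-0.7930, -0.5625, -0.0153)
step 9: x0=(0.3062, -0.2425, -0.0093) x1=(-0.1221, 1.2902, 0.4973) x2=(-0.8095, 0.5057, -0.8771) x3=(-0.7717, -0.5482, -0.0040)
step 10: x0=(0.2721, -0.2449, 0.0095) x1=(-0.1143, 1.2489, 0.5007) x2=(-0.8294, 0.5176, -0.8212) x3=(-0.7497, -0.5323, 0.0073)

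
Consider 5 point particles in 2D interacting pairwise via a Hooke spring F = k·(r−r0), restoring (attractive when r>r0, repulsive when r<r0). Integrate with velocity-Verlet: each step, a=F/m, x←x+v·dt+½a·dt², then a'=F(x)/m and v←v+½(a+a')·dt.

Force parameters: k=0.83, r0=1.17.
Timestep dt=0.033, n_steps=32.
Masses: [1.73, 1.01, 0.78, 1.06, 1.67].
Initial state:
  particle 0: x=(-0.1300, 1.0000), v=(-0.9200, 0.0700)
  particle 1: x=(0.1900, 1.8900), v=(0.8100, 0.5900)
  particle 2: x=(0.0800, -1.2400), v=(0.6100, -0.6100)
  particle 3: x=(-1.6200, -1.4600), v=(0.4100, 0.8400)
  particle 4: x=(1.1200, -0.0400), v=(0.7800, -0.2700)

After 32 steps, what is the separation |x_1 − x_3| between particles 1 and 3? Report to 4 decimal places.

0.5157

step 0: x0=(-0.1300, 1.0000) x1=(0.1900, 1.8900) x2=(0.0800, -1.2400) x3=(-1.6200, -1.4600) x4=(1.1200, -0.0400)
step 1: x0=(-0.1605, 1.0015) x1=(0.2164, 1.9073) x2=(0.1000, -1.2582) x3=(-1.6046, -1.4303) x4=(1.1450, -0.0489)
step 2: x0=(-0.1912, 1.0015) x1=(0.2420, 1.9200) x2=(0.1196, -1.2726) x3=(-1.5855, -1.3966) x4=(1.1685, -0.0578)
step 3: x0=(-0.2220, 0.9998) x1=(0.2668, 1.9282) x2=(0.1388, -1.2829) x3=(-1.5627, -1.3590) x4=(1.1904, -0.0667)
step 4: x0=(-0.2530, 0.9967) x1=(0.2909, 1.9318) x2=(0.1576, -1.2892) x3=(-1.5363, -1.3176) x4=(1.2108, -0.0754)
step 5: x0=(-0.2839, 0.9920) x1=(0.3143, 1.9308) x2=(0.1760, -1.2915) x3=(-1.5063, -1.2726) x4=(1.2296, -0.0840)
step 6: x0=(-0.3148, 0.9859) x1=(0.3368, 1.9252) x2=(0.1940, -1.2897) x3=(-1.4729, -1.2241) x4=(1.2468, -0.0925)
step 7: x0=(-0.3456, 0.9783) x1=(0.3586, 1.9150) x2=(0.2115, -1.2838) x3=(-1.4361, -1.1722) x4=(1.2624, -0.1008)
step 8: x0=(-0.3762, 0.9694) x1=(0.3795, 1.9003) x2=(0.2286, -1.2739) x3=(-1.3959, -1.1170) x4=(1.2764, -0.1088)
step 9: x0=(-0.4066, 0.9591) x1=(0.3997, 1.8811) x2=(0.2452, -1.2599) x3=(-1.3526, -1.0588) x4=(1.2888, -0.1166)
step 10: x0=(-0.4366, 0.9475) x1=(0.4192, 1.8576) x2=(0.2613, -1.2420) x3=(-1.3063, -0.9977) x4=(1.2996, -0.1240)
step 11: x0=(-0.4662, 0.9347) x1=(0.4378, 1.8298) x2=(0.2770, -1.2203) x3=(-1.2570, -0.9339) x4=(1.3089, -0.1312)
step 12: x0=(-0.4954, 0.9207) x1=(0.4557, 1.7979) x2=(0.2922, -1.1947) x3=(-1.2049, -0.8676) x4=(1.3167, -0.1380)
step 13: x0=(-0.5241, 0.9057) x1=(0.4728, 1.7620) x2=(0.3069, -1.1656) x3=(-1.1503, -0.7990) x4=(1.3229, -0.1444)
step 14: x0=(-0.5522, 0.8896) x1=(0.4891, 1.7223) x2=(0.3211, -1.1329) x3=(-1.0931, -0.7282) x4=(1.3276, -0.1504)
step 15: x0=(-0.5796, 0.8725) x1=(0.5048, 1.6790) x2=(0.3348, -1.0970) x3=(-1.0337, -0.6557) x4=(1.3309, -0.1559)
step 16: x0=(-0.6064, 0.8546) x1=(0.5197, 1.6322) x2=(0.3480, -1.0578) x3=(-0.9722, -0.5814) x4=(1.3328, -0.1610)
step 17: x0=(-0.6324, 0.8359) x1=(0.5339, 1.5822) x2=(0.3607, -1.0157) x3=(-0.9087, -0.5058) x4=(1.3334, -0.1656)
step 18: x0=(-0.6576, 0.8164) x1=(0.5475, 1.5292) x2=(0.3729, -0.9707) x3=(-0.8434, -0.4289) x4=(1.3326, -0.1697)
step 19: x0=(-0.6820, 0.7963) x1=(0.5605, 1.4734) x2=(0.3845, -0.9232) x3=(-0.7765, -0.3510) x4=(1.3306, -0.1734)
step 20: x0=(-0.7056, 0.7757) x1=(0.5728, 1.4152) x2=(0.3957, -0.8734) x3=(-0.7082, -0.2724) x4=(1.3274, -0.1765)
step 21: x0=(-0.7282, 0.7546) x1=(0.5846, 1.3546) x2=(0.4064, -0.8214) x3=(-0.6385, -0.1933) x4=(1.3231, -0.1791)
step 22: x0=(-0.7501, 0.7331) x1=(0.5958, 1.2920) x2=(0.4165, -0.7675) x3=(-0.5678, -0.1138) x4=(1.3177, -0.1811)
step 23: x0=(-0.7710, 0.7113) x1=(0.6065, 1.2278) x2=(0.4261, -0.7120) x3=(-0.4960, -0.0342) x4=(1.3113, -0.1827)
step 24: x0=(-0.7911, 0.6892) x1=(0.6168, 1.1620) x2=(0.4351, -0.6550) x3=(-0.4232, 0.0455) x4=(1.3039, -0.1838)
step 25: x0=(-0.8104, 0.6669) x1=(0.6267, 1.0951) x2=(0.4436, -0.5969) x3=(-0.3497, 0.1250) x4=(1.2958, -0.1844)
step 26: x0=(-0.8290, 0.6444) x1=(0.6362, 1.0273) x2=(0.4515, -0.5379) x3=(-0.2754, 0.2043) x4=(1.2868, -0.1845)
step 27: x0=(-0.8468, 0.6217) x1=(0.6455, 0.9588) x2=(0.4588, -0.4781) x3=(-0.2004, 0.2833) x4=(1.2771, -0.1842)
step 28: x0=(-0.8639, 0.5988) x1=(0.6545, 0.8900) x2=(0.4655, -0.4179) x3=(-0.1250, 0.3622) x4=(1.2668, -0.1835)
step 29: x0=(-0.8802, 0.5755) x1=(0.6633, 0.8210) x2=(0.4715, -0.3575) x3=(-0.0493, 0.4409) x4=(1.2560, -0.1824)
step 30: x0=(-0.8957, 0.5521) x1=(0.6721, 0.7522) x2=(0.4767, -0.2971) x3=(0.0266, 0.5194) x4=(1.2446, -0.1811)
step 31: x0=(-0.9105, 0.5283) x1=(0.6809, 0.6835) x2=(0.4812, -0.2367) x3=(0.1024, 0.5979) x4=(1.2328, -0.1795)
step 32: x0=(-0.9243, 0.5043) x1=(0.6899, 0.6152) x2=(0.4848, -0.1768) x3=(0.1778, 0.6764) x4=(1.2206, -0.1777)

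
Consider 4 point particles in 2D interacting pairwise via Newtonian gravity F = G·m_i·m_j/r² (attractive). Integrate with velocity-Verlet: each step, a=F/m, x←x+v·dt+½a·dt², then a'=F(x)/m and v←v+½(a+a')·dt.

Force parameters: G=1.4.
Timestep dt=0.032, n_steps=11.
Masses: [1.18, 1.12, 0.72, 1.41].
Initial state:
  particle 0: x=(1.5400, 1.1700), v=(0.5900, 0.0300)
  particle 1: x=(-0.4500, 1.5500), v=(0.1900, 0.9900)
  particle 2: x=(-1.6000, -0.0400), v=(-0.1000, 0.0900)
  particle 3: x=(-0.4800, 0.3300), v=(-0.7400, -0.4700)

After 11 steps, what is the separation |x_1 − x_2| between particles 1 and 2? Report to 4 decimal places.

step 0: x0=(1.5400, 1.1700) x1=(-0.4500, 1.5500) x2=(-1.6000, -0.0400) x3=(-0.4800, 0.3300)
step 1: x0=(1.5585, 1.1709) x1=(-0.4438, 1.5809) x2=(-1.6023, -0.0367) x3=(-0.5039, 0.3155)
step 2: x0=(1.5761, 1.1717) x1=(-0.4374, 1.6102) x2=(-1.6028, -0.0325) x3=(-0.5281, 0.3018)
step 3: x0=(1.5929, 1.1724) x1=(-0.4309, 1.6380) x2=(-1.6014, -0.0275) x3=(-0.5527, 0.2890)
step 4: x0=(1.6089, 1.1730) x1=(-0.4242, 1.6644) x2=(-1.5981, -0.0217) x3=(-0.5778, 0.2768)
step 5: x0=(1.6241, 1.1735) x1=(-0.4174, 1.6896) x2=(-1.5926, -0.0150) x3=(-0.6034, 0.2654)
step 6: x0=(1.6386, 1.1739) x1=(-0.4105, 1.7134) x2=(-1.5850, -0.0074) x3=(-0.6296, 0.2546)
step 7: x0=(1.6523, 1.1743) x1=(-0.4035, 1.7361) x2=(-1.5751, 0.0011) x3=(-0.6564, 0.2444)
step 8: x0=(1.6653, 1.1746) x1=(-0.3965, 1.7576) x2=(-1.5626, 0.0105) x3=(-0.6840, 0.2346)
step 9: x0=(1.6776, 1.1749) x1=(-0.3893, 1.7779) x2=(-1.5474, 0.0209) x3=(-0.7124, 0.2253)
step 10: x0=(1.6892, 1.1751) x1=(-0.3821, 1.7972) x2=(-1.5293, 0.0323) x3=(-0.7418, 0.2164)
step 11: x0=(1.7001, 1.1753) x1=(-0.3749, 1.8155) x2=(-1.5078, 0.0447) x3=(-0.7723, 0.2078)

2.1021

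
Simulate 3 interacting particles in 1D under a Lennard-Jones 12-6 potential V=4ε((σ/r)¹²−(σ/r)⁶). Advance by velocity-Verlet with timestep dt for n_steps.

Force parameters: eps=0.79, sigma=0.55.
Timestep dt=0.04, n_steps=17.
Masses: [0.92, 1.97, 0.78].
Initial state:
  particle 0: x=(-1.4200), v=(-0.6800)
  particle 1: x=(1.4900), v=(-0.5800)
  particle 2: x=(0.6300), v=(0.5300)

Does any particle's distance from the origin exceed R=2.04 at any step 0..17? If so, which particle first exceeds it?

step 0: x0=(-1.4200) x1=(1.4900) x2=(0.6300)
step 1: x0=(-1.4472) x1=(1.4663) x2=(0.6525)
step 2: x0=(-1.4744) x1=(1.4411) x2=(0.6787)
step 3: x0=(-1.5016) x1=(1.4138) x2=(0.7101)
step 4: x0=(-1.5288) x1=(1.3839) x2=(0.7483)
step 5: x0=(-1.5559) x1=(1.3523) x2=(0.7907)
step 6: x0=(-1.5831) x1=(1.3392) x2=(0.7864)
step 7: x0=(-1.6103) x1=(1.3515) x2=(0.7180)
step 8: x0=(-1.6375) x1=(1.3622) x2=(0.6534)
step 9: x0=(-1.6646) x1=(1.3703) x2=(0.5955)
step 10: x0=(-1.6918) x1=(1.3765) x2=(0.5425)
step 11: x0=(-1.7189) x1=(1.3814) x2=(0.4926)
step 12: x0=(-1.7461) x1=(1.3855) x2=(0.4449)
step 13: x0=(-1.7733) x1=(1.3889) x2=(0.3987)
step 14: x0=(-1.8004) x1=(1.3920) x2=(0.3536)
step 15: x0=(-1.8275) x1=(1.3947) x2=(0.3093)
step 16: x0=(-1.8547) x1=(1.3972) x2=(0.2655)
step 17: x0=(-1.8818) x1=(1.3995) x2=(0.2222)

no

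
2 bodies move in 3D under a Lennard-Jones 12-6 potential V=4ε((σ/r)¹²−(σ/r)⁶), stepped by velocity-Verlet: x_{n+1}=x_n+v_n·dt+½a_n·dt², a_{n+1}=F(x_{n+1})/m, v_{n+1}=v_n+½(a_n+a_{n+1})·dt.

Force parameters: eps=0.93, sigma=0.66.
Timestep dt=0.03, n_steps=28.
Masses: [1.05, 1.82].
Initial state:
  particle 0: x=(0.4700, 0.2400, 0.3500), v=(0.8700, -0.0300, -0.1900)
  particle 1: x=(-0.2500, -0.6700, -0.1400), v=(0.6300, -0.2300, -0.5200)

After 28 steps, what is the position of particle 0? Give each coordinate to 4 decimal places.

(1.1571, 0.1608, 0.1586)

step 0: x0=(0.4700, 0.2400, 0.3500) x1=(-0.2500, -0.6700, -0.1400)
step 1: x0=(0.4960, 0.2390, 0.3442) x1=(-0.2311, -0.6768, -0.1556)
step 2: x0=(0.5219, 0.2378, 0.3384) x1=(-0.2120, -0.6836, -0.1711)
step 3: x0=(0.5476, 0.2364, 0.3324) x1=(-0.1929, -0.6902, -0.1865)
step 4: x0=(0.5731, 0.2348, 0.3263) x1=(-0.1737, -0.6967, -0.2019)
step 5: x0=(0.5985, 0.2330, 0.3202) x1=(-0.1544, -0.7031, -0.2172)
step 6: x0=(0.6238, 0.2311, 0.3139) x1=(-0.1350, -0.7094, -0.2325)
step 7: x0=(0.6490, 0.2291, 0.3075) x1=(-0.1156, -0.7156, -0.2477)
step 8: x0=(0.6741, 0.2269, 0.3011) x1=(-0.0961, -0.7218, -0.2629)
step 9: x0=(0.6990, 0.2245, 0.2946) x1=(-0.0765, -0.7278, -0.2780)
step 10: x0=(0.7239, 0.2221, 0.2880) x1=(-0.0569, -0.7338, -0.2931)
step 11: x0=(0.7486, 0.2195, 0.2813) x1=(-0.0372, -0.7398, -0.3082)
step 12: x0=(0.7732, 0.2168, 0.2746) x1=(-0.0175, -0.7456, -0.3232)
step 13: x0=(0.7978, 0.2139, 0.2678) x1=(0.0023, -0.7514, -0.3381)
step 14: x0=(0.8223, 0.2110, 0.2609) x1=(0.0222, -0.7571, -0.3530)
step 15: x0=(0.8466, 0.2080, 0.2540) x1=(0.0421, -0.7628, -0.3679)
step 16: x0=(0.8709, 0.2049, 0.2470) x1=(0.0620, -0.7684, -0.3828)
step 17: x0=(0.8952, 0.2016, 0.2399) x1=(0.0820, -0.7740, -0.3976)
step 18: x0=(0.9193, 0.1983, 0.2328) x1=(0.1020, -0.7795, -0.4124)
step 19: x0=(0.9434, 0.1949, 0.2256) x1=(0.1221, -0.7850, -0.4271)
step 20: x0=(0.9674, 0.1914, 0.2184) x1=(0.1422, -0.7904, -0.4418)
step 21: x0=(0.9913, 0.1879, 0.2111) x1=(0.1624, -0.7957, -0.4565)
step 22: x0=(1.0152, 0.1842, 0.2037) x1=(0.1825, -0.8010, -0.4712)
step 23: x0=(1.0390, 0.1805, 0.1963) x1=(0.2028, -0.8063, -0.4858)
step 24: x0=(1.0627, 0.1767, 0.1889) x1=(0.2230, -0.8115, -0.5004)
step 25: x0=(1.0864, 0.1728, 0.1814) x1=(0.2433, -0.8167, -0.5149)
step 26: x0=(1.1100, 0.1689, 0.1738) x1=(0.2637, -0.8219, -0.5295)
step 27: x0=(1.1336, 0.1649, 0.1662) x1=(0.2840, -0.8270, -0.5440)
step 28: x0=(1.1571, 0.1608, 0.1586) x1=(0.3044, -0.8321, -0.5584)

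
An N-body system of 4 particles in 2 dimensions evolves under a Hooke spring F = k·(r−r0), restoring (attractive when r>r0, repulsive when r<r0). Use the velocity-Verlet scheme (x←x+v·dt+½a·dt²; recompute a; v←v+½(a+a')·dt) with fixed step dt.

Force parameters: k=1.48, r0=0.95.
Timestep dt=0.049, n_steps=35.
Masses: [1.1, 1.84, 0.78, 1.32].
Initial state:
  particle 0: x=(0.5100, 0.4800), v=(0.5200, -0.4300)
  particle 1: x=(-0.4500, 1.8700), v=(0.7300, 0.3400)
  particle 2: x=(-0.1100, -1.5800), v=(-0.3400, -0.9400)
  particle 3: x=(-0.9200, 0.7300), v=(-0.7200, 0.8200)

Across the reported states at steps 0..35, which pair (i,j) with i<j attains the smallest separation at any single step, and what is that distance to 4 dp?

step 0: x0=(0.5100, 0.4800) x1=(-0.4500, 1.8700) x2=(-0.1100, -1.5800) x3=(-0.9200, 0.7300)
step 1: x0=(0.5334, 0.4582) x1=(-0.4137, 1.8834) x2=(-0.1276, -1.6145) x3=(-0.9538, 0.7685)
step 2: x0=(0.5525, 0.4350) x1=(-0.3764, 1.8901) x2=(-0.1467, -1.6253) x3=(-0.9844, 0.8034)
step 3: x0=(0.5670, 0.4107) x1=(-0.3383, 1.8902) x2=(-0.1673, -1.6122) x3=(-1.0115, 0.8345)
step 4: x0=(0.5767, 0.3855) x1=(-0.2994, 1.8835) x2=(-0.1889, -1.5752) x3=(-1.0350, 0.8616)
step 5: x0=(0.5815, 0.3596) x1=(-0.2600, 1.8702) x2=(-0.2115, -1.5148) x3=(-1.0546, 0.8847)
step 6: x0=(0.5813, 0.3335) x1=(-0.2202, 1.8503) x2=(-0.2347, -1.4320) x3=(-1.0703, 0.9038)
step 7: x0=(0.5762, 0.3075) x1=(-0.1801, 1.8243) x2=(-0.2583, -1.3279) x3=(-1.0821, 0.9189)
step 8: x0=(0.5663, 0.2820) x1=(-0.1399, 1.7922) x2=(-0.2821, -1.2039) x3=(-1.0898, 0.9303)
step 9: x0=(0.5516, 0.2575) x1=(-0.0998, 1.7544) x2=(-0.3058, -1.0620) x3=(-1.0935, 0.9381)
step 10: x0=(0.5325, 0.2343) x1=(-0.0599, 1.7115) x2=(-0.3294, -0.9041) x3=(-1.0932, 0.9426)
step 11: x0=(0.5093, 0.2128) x1=(-0.0204, 1.6638) x2=(-0.3527, -0.7324) x3=(-1.0891, 0.9441)
step 12: x0=(0.4823, 0.1935) x1=(0.0185, 1.6118) x2=(-0.3757, -0.5493) x3=(-1.0813, 0.9431)
step 13: x0=(0.4520, 0.1765) x1=(0.0568, 1.5561) x2=(-0.3985, -0.3571) x3=(-1.0701, 0.9400)
step 14: x0=(0.4190, 0.1621) x1=(0.0943, 1.4973) x2=(-0.4210, -0.1583) x3=(-1.0556, 0.9351)
step 15: x0=(0.3838, 0.1501) x1=(0.1310, 1.4360) x2=(-0.4433, 0.0451) x3=(-1.0381, 0.9290)
step 16: x0=(0.3468, 0.1403) x1=(0.1668, 1.3728) x2=(-0.4656, 0.2512) x3=(-1.0182, 0.9222)
step 17: x0=(0.3083, 0.1324) x1=(0.2018, 1.3082) x2=(-0.4874, 0.4584) x3=(-0.9961, 0.9149)
step 18: x0=(0.2685, 0.1261) x1=(0.2362, 1.2427) x2=(-0.5083, 0.6655) x3=(-0.9724, 0.9076)
step 19: x0=(0.2272, 0.1212) x1=(0.2699, 1.1768) x2=(-0.5275, 0.8717) x3=(-0.9478, 0.9004)
step 20: x0=(0.1845, 0.1178) x1=(0.3033, 1.1107) x2=(-0.5444, 1.0772) x3=(-0.9227, 0.8927)
step 21: x0=(0.1402, 0.1159) x1=(0.3363, 1.0443) x2=(-0.5588, 1.2828) x3=(-0.8973, 0.8839)
step 22: x0=(0.0943, 0.1158) x1=(0.3688, 0.9779) x2=(-0.5711, 1.4883) x3=(-0.8711, 0.8738)
step 23: x0=(0.0469, 0.1178) x1=(0.4005, 0.9116) x2=(-0.5813, 1.6923) x3=(-0.8439, 0.8627)
step 24: x0=(-0.0020, 0.1222) x1=(0.4313, 0.8457) x2=(-0.5890, 1.8926) x3=(-0.8155, 0.8510)
step 25: x0=(-0.0524, 0.1294) x1=(0.4609, 0.7808) x2=(-0.5939, 2.0868) x3=(-0.7859, 0.8393)
step 26: x0=(-0.1041, 0.1399) x1=(0.4892, 0.7172) x2=(-0.5956, 2.2722) x3=(-0.7552, 0.8284)
step 27: x0=(-0.1570, 0.1539) x1=(0.5160, 0.6553) x2=(-0.5939, 2.4464) x3=(-0.7237, 0.8187)
step 28: x0=(-0.2109, 0.1720) x1=(0.5413, 0.5955) x2=(-0.5884, 2.6067) x3=(-0.6913, 0.8109)
step 29: x0=(-0.2654, 0.1944) x1=(0.5649, 0.5382) x2=(-0.5790, 2.7510) x3=(-0.6582, 0.8055)
step 30: x0=(-0.3204, 0.2213) x1=(0.5866, 0.4836) x2=(-0.5658, 2.8772) x3=(-0.6245, 0.8032)
step 31: x0=(-0.3754, 0.2528) x1=(0.6063, 0.4322) x2=(-0.5485, 2.9834) x3=(-0.5904, 0.8044)
step 32: x0=(-0.4303, 0.2891) x1=(0.6239, 0.3842) x2=(-0.5274, 3.0683) x3=(-0.5557, 0.8095)
step 33: x0=(-0.4847, 0.3301) x1=(0.6392, 0.3399) x2=(-0.5025, 3.1306) x3=(-0.5205, 0.8190)
step 34: x0=(-0.5384, 0.3755) x1=(0.6522, 0.2995) x2=(-0.4741, 3.1695) x3=(-0.4846, 0.8331)
step 35: x0=(-0.5914, 0.4253) x1=(0.6626, 0.2632) x2=(-0.4423, 3.1847) x3=(-0.4477, 0.8518)

pair (2,3), distance 0.4210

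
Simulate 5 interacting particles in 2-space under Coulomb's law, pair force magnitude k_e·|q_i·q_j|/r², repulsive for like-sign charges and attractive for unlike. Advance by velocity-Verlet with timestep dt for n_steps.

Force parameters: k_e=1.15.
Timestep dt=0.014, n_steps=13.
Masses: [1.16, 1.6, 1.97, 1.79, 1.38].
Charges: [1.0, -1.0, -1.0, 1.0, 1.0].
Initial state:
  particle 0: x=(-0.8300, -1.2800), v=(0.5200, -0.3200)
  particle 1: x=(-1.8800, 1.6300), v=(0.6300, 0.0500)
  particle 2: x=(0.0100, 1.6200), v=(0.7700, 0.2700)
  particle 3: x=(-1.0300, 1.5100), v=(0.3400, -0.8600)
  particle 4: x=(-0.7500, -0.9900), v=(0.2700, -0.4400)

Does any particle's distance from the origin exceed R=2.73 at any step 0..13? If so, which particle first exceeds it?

no

step 0: x0=(-0.8300, -1.2800) x1=(-1.8800, 1.6300) x2=(0.0100, 1.6200) x3=(-1.0300, 1.5100) x4=(-0.7500, -0.9900)
step 1: x0=(-0.8230, -1.2855) x1=(-1.8711, 1.6307) x2=(0.0207, 1.6238) x3=(-1.0253, 1.4980) x4=(-0.7460, -0.9953)
step 2: x0=(-0.8166, -1.2931) x1=(-1.8620, 1.6313) x2=(0.0314, 1.6275) x3=(-1.0206, 1.4861) x4=(-0.7415, -0.9988)
step 3: x0=(-0.8106, -1.3027) x1=(-1.8528, 1.6318) x2=(0.0420, 1.6312) x3=(-1.0160, 1.4742) x4=(-0.7366, -1.0006)
step 4: x0=(-0.8052, -1.3142) x1=(-1.8434, 1.6323) x2=(0.0525, 1.6348) x3=(-1.0114, 1.4625) x4=(-0.7312, -1.0007)
step 5: x0=(-0.8002, -1.3276) x1=(-1.8339, 1.6327) x2=(0.0629, 1.6384) x3=(-1.0070, 1.4508) x4=(-0.7255, -0.9993)
step 6: x0=(-0.7955, -1.3426) x1=(-1.8242, 1.6331) x2=(0.0733, 1.6420) x3=(-1.0026, 1.4392) x4=(-0.7195, -0.9965)
step 7: x0=(-0.7912, -1.3591) x1=(-1.8143, 1.6333) x2=(0.0836, 1.6455) x3=(-0.9982, 1.4277) x4=(-0.7132, -0.9924)
step 8: x0=(-0.7872, -1.3769) x1=(-1.8042, 1.6335) x2=(0.0938, 1.6489) x3=(-0.9940, 1.4163) x4=(-0.7067, -0.9871)
step 9: x0=(-0.7834, -1.3960) x1=(-1.7940, 1.6336) x2=(0.1040, 1.6524) x3=(-0.9898, 1.4051) x4=(-0.7000, -0.9808)
step 10: x0=(-0.7799, -1.4161) x1=(-1.7836, 1.6337) x2=(0.1141, 1.6557) x3=(-0.9857, 1.3939) x4=(-0.6930, -0.9737)
step 11: x0=(-0.7765, -1.4371) x1=(-1.7731, 1.6336) x2=(0.1241, 1.6591) x3=(-0.9817, 1.3828) x4=(-0.6859, -0.9657)
step 12: x0=(-0.7733, -1.4589) x1=(-1.7624, 1.6335) x2=(0.1341, 1.6624) x3=(-0.9777, 1.3719) x4=(-0.6787, -0.9570)
step 13: x0=(-0.7702, -1.4814) x1=(-1.7515, 1.6332) x2=(0.1440, 1.6656) x3=(-0.9739, 1.3611) x4=(-0.6714, -0.9477)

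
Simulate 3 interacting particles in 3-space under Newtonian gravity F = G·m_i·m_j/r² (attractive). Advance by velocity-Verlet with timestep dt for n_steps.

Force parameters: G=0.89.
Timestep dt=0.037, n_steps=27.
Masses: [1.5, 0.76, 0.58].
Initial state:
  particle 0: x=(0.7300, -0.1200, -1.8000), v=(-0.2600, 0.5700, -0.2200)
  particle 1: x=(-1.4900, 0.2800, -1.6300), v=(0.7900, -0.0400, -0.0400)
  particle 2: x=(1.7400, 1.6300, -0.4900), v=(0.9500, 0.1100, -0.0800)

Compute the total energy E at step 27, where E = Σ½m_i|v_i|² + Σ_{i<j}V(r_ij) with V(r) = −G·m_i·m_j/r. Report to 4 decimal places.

step 0: x0=(0.7300, -0.1200, -1.8000) x1=(-1.4900, 0.2800, -1.6300) x2=(1.7400, 1.6300, -0.4900)
step 1: x0=(0.7203, -0.0988, -1.8081) x1=(-1.4606, 0.2785, -1.6315) x2=(1.7751, 1.6339, -0.4931)
step 2: x0=(0.7105, -0.0776, -1.8161) x1=(-1.4307, 0.2770, -1.6330) x2=(1.8099, 1.6376, -0.4963)
step 3: x0=(0.7005, -0.0562, -1.8241) x1=(-1.4005, 0.2754, -1.6345) x2=(1.8446, 1.6411, -0.4997)
step 4: x0=(0.6905, -0.0347, -1.8319) x1=(-1.3698, 0.2737, -1.6360) x2=(1.8790, 1.6443, -0.5034)
step 5: x0=(0.6802, -0.0131, -1.8397) x1=(-1.3386, 0.2721, -1.6376) x2=(1.9133, 1.6473, -0.5072)
step 6: x0=(0.6698, 0.0086, -1.8474) x1=(-1.3070, 0.2703, -1.6392) x2=(1.9473, 1.6500, -0.5112)
step 7: x0=(0.6592, 0.0305, -1.8550) x1=(-1.2749, 0.2686, -1.6408) x2=(1.9811, 1.6525, -0.5153)
step 8: x0=(0.6485, 0.0524, -1.8625) x1=(-1.2422, 0.2668, -1.6424) x2=(2.0147, 1.6549, -0.5197)
step 9: x0=(0.6375, 0.0744, -1.8699) x1=(-1.2090, 0.2650, -1.6441) x2=(2.0481, 1.6569, -0.5242)
step 10: x0=(0.6264, 0.0966, -1.8772) x1=(-1.1753, 0.2631, -1.6459) x2=(2.0813, 1.6588, -0.5289)
step 11: x0=(0.6151, 0.1188, -1.8845) x1=(-1.1410, 0.2612, -1.6477) x2=(2.1142, 1.6605, -0.5338)
step 12: x0=(0.6035, 0.1411, -1.8916) x1=(-1.1060, 0.2593, -1.6495) x2=(2.1469, 1.6620, -0.5389)
step 13: x0=(0.5917, 0.1635, -1.8986) x1=(-1.0704, 0.2573, -1.6515) x2=(2.1794, 1.6633, -0.5441)
step 14: x0=(0.5796, 0.1860, -1.9056) x1=(-1.0342, 0.2554, -1.6535) x2=(2.2117, 1.6644, -0.5495)
step 15: x0=(0.5673, 0.2085, -1.9124) x1=(-0.9972, 0.2534, -1.6556) x2=(2.2437, 1.6653, -0.5551)
step 16: x0=(0.5546, 0.2312, -1.9191) x1=(-0.9594, 0.2514, -1.6578) x2=(2.2755, 1.6661, -0.5608)
step 17: x0=(0.5417, 0.2538, -1.9257) x1=(-0.9209, 0.2494, -1.6601) x2=(2.3071, 1.6666, -0.5666)
step 18: x0=(0.5284, 0.2766, -1.9322) x1=(-0.8815, 0.2475, -1.6625) x2=(2.3384, 1.6671, -0.5727)
step 19: x0=(0.5147, 0.2994, -1.9385) x1=(-0.8411, 0.2456, -1.6651) x2=(2.3695, 1.6673, -0.5788)
step 20: x0=(0.5006, 0.3222, -1.9447) x1=(-0.7998, 0.2438, -1.6679) x2=(2.4003, 1.6674, -0.5852)
step 21: x0=(0.4861, 0.3450, -1.9507) x1=(-0.7574, 0.2420, -1.6709) x2=(2.4309, 1.6673, -0.5916)
step 22: x0=(0.4711, 0.3678, -1.9566) x1=(-0.7139, 0.2403, -1.6741) x2=(2.4613, 1.6671, -0.5983)
step 23: x0=(0.4555, 0.3907, -1.9622) x1=(-0.6692, 0.2388, -1.6776) x2=(2.4915, 1.6668, -0.6050)
step 24: x0=(0.4394, 0.4134, -1.9677) x1=(-0.6232, 0.2375, -1.6813) x2=(2.5214, 1.6663, -0.6119)
step 25: x0=(0.4227, 0.4361, -1.9729) x1=(-0.5757, 0.2365, -1.6855) x2=(2.5510, 1.6656, -0.6190)
step 26: x0=(0.4052, 0.4587, -1.9778) x1=(-0.5266, 0.2357, -1.6900) x2=(2.5804, 1.6649, -0.6261)
step 27: x0=(0.3869, 0.4811, -1.9825) x1=(-0.4757, 0.2354, -1.6951) x2=(2.6096, 1.6640, -0.6334)
step 0 velocities: v0=(-0.2600, 0.5700, -0.2200) v1=(0.7900, -0.0400, -0.0400) v2=(0.9500, 0.1100, -0.0800)
step 0: KE=0.8361, PE=-0.8766, E=-0.0405
step 27 velocities: v0=(-0.5056, 0.6024, -0.1206) v1=(1.4003, -0.0005, -0.1454) v2=(0.7856, -0.0255, -0.1990)
step 27: KE=1.4186, PE=-1.4584, E=-0.0398

-0.0398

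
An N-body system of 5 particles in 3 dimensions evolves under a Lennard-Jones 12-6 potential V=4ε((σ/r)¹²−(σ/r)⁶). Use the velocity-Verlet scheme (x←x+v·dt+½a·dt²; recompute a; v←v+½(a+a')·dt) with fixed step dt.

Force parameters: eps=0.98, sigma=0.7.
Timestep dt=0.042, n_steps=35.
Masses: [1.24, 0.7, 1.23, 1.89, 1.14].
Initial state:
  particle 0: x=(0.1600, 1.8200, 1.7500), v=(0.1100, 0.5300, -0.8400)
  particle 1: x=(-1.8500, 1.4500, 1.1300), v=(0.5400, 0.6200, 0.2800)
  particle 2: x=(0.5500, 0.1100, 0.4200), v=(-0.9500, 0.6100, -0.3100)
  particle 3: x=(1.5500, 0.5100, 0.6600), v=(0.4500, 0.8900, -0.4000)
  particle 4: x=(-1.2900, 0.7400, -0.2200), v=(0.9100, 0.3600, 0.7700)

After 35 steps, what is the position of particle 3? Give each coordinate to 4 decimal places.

step 0: x0=(0.1600, 1.8200, 1.7500) x1=(-1.8500, 1.4500, 1.1300) x2=(0.5500, 0.1100, 0.4200) x3=(1.5500, 0.5100, 0.6600) x4=(-1.2900, 0.7400, -0.2200)
step 1: x0=(0.1646, 1.8422, 1.7147) x1=(-1.8273, 1.4760, 1.1417) x2=(0.5109, 0.1359, 0.4072) x3=(1.5684, 0.5472, 0.6431) x4=(-1.2518, 0.7551, -0.1876)
step 2: x0=(0.1692, 1.8645, 1.6794) x1=(-1.8044, 1.5019, 1.1532) x2=(0.4729, 0.1624, 0.3946) x3=(1.5860, 0.5841, 0.6260) x4=(-1.2136, 0.7703, -0.1551)
step 3: x0=(0.1738, 1.8867, 1.6440) x1=(-1.7814, 1.5277, 1.1644) x2=(0.4357, 0.1892, 0.3822) x3=(1.6030, 0.6208, 0.6088) x4=(-1.1754, 0.7856, -0.1224)
step 4: x0=(0.1784, 1.9088, 1.6087) x1=(-1.7583, 1.5533, 1.1755) x2=(0.3991, 0.2162, 0.3699) x3=(1.6196, 0.6573, 0.5915) x4=(-1.1372, 0.8009, -0.0895)
step 5: x0=(0.1830, 1.9309, 1.5732) x1=(-1.7350, 1.5789, 1.1864) x2=(0.3630, 0.2435, 0.3578) x3=(1.6359, 0.6937, 0.5742) x4=(-1.0989, 0.8163, -0.0565)
step 6: x0=(0.1875, 1.9530, 1.5378) x1=(-1.7115, 1.6043, 1.1972) x2=(0.3271, 0.2711, 0.3456) x3=(1.6519, 0.7300, 0.5568) x4=(-1.0606, 0.8316, -0.0234)
step 7: x0=(0.1920, 1.9750, 1.5023) x1=(-1.6878, 1.6296, 1.2077) x2=(0.2913, 0.2988, 0.3335) x3=(1.6677, 0.7663, 0.5394) x4=(-1.0222, 0.8470, 0.0100)
step 8: x0=(0.1965, 1.9970, 1.4668) x1=(-1.6640, 1.6548, 1.2179) x2=(0.2556, 0.3267, 0.3214) x3=(1.6833, 0.8025, 0.5220) x4=(-0.9835, 0.8624, 0.0435)
step 9: x0=(0.2009, 2.0190, 1.4312) x1=(-1.6399, 1.6798, 1.2280) x2=(0.2197, 0.3549, 0.3092) x3=(1.6987, 0.8387, 0.5046) x4=(-0.9446, 0.8777, 0.0773)
step 10: x0=(0.2053, 2.0408, 1.3956) x1=(-1.6157, 1.7047, 1.2379) x2=(0.1834, 0.3834, 0.2970) x3=(1.7141, 0.8749, 0.4871) x4=(-0.9051, 0.8929, 0.1114)
step 11: x0=(0.2097, 2.0627, 1.3600) x1=(-1.5911, 1.7295, 1.2475) x2=(0.1463, 0.4124, 0.2847) x3=(1.7293, 0.9110, 0.4697) x4=(-0.8647, 0.9077, 0.1458)
step 12: x0=(0.2140, 2.0844, 1.3242) x1=(-1.5664, 1.7540, 1.2570) x2=(0.1081, 0.4420, 0.2722) x3=(1.7445, 0.9471, 0.4522) x4=(-0.8230, 0.9220, 0.1805)
step 13: x0=(0.2182, 2.1061, 1.2885) x1=(-1.5413, 1.7785, 1.2662) x2=(0.0679, 0.4728, 0.2595) x3=(1.7596, 0.9832, 0.4348) x4=(-0.7792, 0.9353, 0.2156)
step 14: x0=(0.2224, 2.1277, 1.2527) x1=(-1.5160, 1.8027, 1.2752) x2=(0.0246, 0.5054, 0.2468) x3=(1.7746, 1.0193, 0.4174) x4=(-0.7321, 0.9468, 0.2510)
step 15: x0=(0.2264, 2.1492, 1.2168) x1=(-1.4903, 1.8268, 1.2839) x2=(-0.0228, 0.5404, 0.2340) x3=(1.7896, 1.0555, 0.3999) x4=(-0.6805, 0.9559, 0.2866)
step 16: x0=(0.2304, 2.1706, 1.1808) x1=(-1.4644, 1.8507, 1.2924) x2=(-0.0692, 0.5750, 0.2213) x3=(1.8045, 1.0916, 0.3825) x4=(-0.6300, 0.9658, 0.3224)
step 17: x0=(0.2342, 2.1918, 1.1448) x1=(-1.4381, 1.8745, 1.3007) x2=(-0.0658, 0.5748, 0.1996) x3=(1.8194, 1.1277, 0.3650) x4=(-0.6332, 1.0133, 0.3681)
step 18: x0=(0.2379, 2.2129, 1.1087) x1=(-1.4114, 1.8980, 1.3088) x2=(-0.0501, 0.5653, 0.1742) x3=(1.8343, 1.1638, 0.3476) x4=(-0.6498, 1.0713, 0.4180)
step 19: x0=(0.2415, 2.2338, 1.0725) x1=(-1.3842, 1.9213, 1.3164) x2=(-0.0371, 0.5580, 0.1500) x3=(1.8491, 1.1999, 0.3302) x4=(-0.6635, 1.1271, 0.4669)
step 20: x0=(0.2448, 2.2546, 1.0363) x1=(-1.3565, 1.9441, 1.3236) x2=(-0.0272, 0.5537, 0.1275) x3=(1.8639, 1.2360, 0.3128) x4=(-0.6740, 1.1803, 0.5145)
step 21: x0=(0.2480, 2.2751, 0.9999) x1=(-1.3280, 1.9663, 1.3301) x2=(-0.0194, 0.5516, 0.1062) x3=(1.8787, 1.2721, 0.2954) x4=(-0.6822, 1.2316, 0.5611)
step 22: x0=(0.2508, 2.2953, 0.9635) x1=(-1.2985, 1.9878, 1.3356) x2=(-0.0131, 0.5510, 0.0860) x3=(1.8934, 1.3083, 0.2780) x4=(-0.6891, 1.2821, 0.6072)
step 23: x0=(0.2534, 2.3153, 0.9270) x1=(-1.2678, 2.0081, 1.3399) x2=(-0.0077, 0.5515, 0.0666) x3=(1.9081, 1.3444, 0.2605) x4=(-0.6955, 1.3325, 0.6534)
step 24: x0=(0.2555, 2.3349, 0.8905) x1=(-1.2355, 2.0267, 1.3424) x2=(-0.0029, 0.5527, 0.0477) x3=(1.9227, 1.3805, 0.2431) x4=(-0.7017, 1.3834, 0.7002)
step 25: x0=(0.2573, 2.3542, 0.8539) x1=(-1.2008, 2.0430, 1.3424) x2=(0.0015, 0.5544, 0.0291) x3=(1.9374, 1.4166, 0.2258) x4=(-0.7085, 1.4357, 0.7482)
step 26: x0=(0.2585, 2.3730, 0.8173) x1=(-1.1629, 2.0557, 1.3387) x2=(0.0057, 0.5565, 0.0109) x3=(1.9520, 1.4528, 0.2084) x4=(-0.7163, 1.4901, 0.7980)
step 27: x0=(0.2592, 2.3914, 0.7807) x1=(-1.1207, 2.0634, 1.3301) x2=(0.0097, 0.5588, -0.0072) x3=(1.9665, 1.4889, 0.1910) x4=(-0.7260, 1.5479, 0.8507)
step 28: x0=(0.2593, 2.4093, 0.7442) x1=(-1.0759, 2.0681, 1.3185) x2=(0.0137, 0.5614, -0.0251) x3=(1.9811, 1.5251, 0.1736) x4=(-0.7365, 1.6078, 0.9049)
step 29: x0=(0.2587, 2.4268, 0.7079) x1=(-1.0654, 2.1200, 1.3490) x2=(0.0175, 0.5640, -0.0429) x3=(1.9956, 1.5612, 0.1562) x4=(-0.7251, 1.6391, 0.9329)
step 30: x0=(0.2574, 2.4437, 0.6717) x1=(-1.0763, 2.2026, 1.4060) x2=(0.0214, 0.5668, -0.0605) x3=(2.0101, 1.5974, 0.1389) x4=(-0.6997, 1.6519, 0.9445)
step 31: x0=(0.2554, 2.4602, 0.6358) x1=(-1.0844, 2.2818, 1.4598) x2=(0.0251, 0.5697, -0.0781) x3=(2.0245, 1.6335, 0.1215) x4=(-0.6752, 1.6673, 0.9576)
step 32: x0=(0.2528, 2.4761, 0.6001) x1=(-1.0886, 2.3552, 1.5087) x2=(0.0289, 0.5728, -0.0957) x3=(2.0389, 1.6697, 0.1041) x4=(-0.6523, 1.6866, 0.9733)
step 33: x0=(0.2496, 2.4915, 0.5647) x1=(-1.0895, 2.4242, 1.5540) x2=(0.0326, 0.5759, -0.1131) x3=(2.0534, 1.7058, 0.0868) x4=(-0.6307, 1.7091, 0.9909)
step 34: x0=(0.2458, 2.5064, 0.5296) x1=(-1.0882, 2.4898, 1.5964) x2=(0.0363, 0.5791, -0.1305) x3=(2.0677, 1.7420, 0.0694) x4=(-0.6097, 1.7341, 1.0098)
step 35: x0=(0.2414, 2.5208, 0.4949) x1=(-1.0851, 2.5528, 1.6368) x2=(0.0400, 0.5824, -0.1478) x3=(2.0821, 1.7782, 0.0521) x4=(-0.5892, 1.7611, 1.0295)

(2.0821, 1.7782, 0.0521)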